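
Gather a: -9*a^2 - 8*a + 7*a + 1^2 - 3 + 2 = -9*a^2 - a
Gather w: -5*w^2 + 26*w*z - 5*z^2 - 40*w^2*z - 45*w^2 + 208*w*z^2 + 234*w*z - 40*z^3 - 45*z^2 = w^2*(-40*z - 50) + w*(208*z^2 + 260*z) - 40*z^3 - 50*z^2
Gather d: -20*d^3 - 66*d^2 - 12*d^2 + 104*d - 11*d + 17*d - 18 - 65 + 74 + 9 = -20*d^3 - 78*d^2 + 110*d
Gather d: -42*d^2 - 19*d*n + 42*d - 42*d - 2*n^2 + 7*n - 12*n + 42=-42*d^2 - 19*d*n - 2*n^2 - 5*n + 42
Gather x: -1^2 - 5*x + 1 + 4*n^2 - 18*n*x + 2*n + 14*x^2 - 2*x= 4*n^2 + 2*n + 14*x^2 + x*(-18*n - 7)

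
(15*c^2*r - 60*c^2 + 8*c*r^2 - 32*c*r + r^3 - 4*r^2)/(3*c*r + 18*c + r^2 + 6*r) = (5*c*r - 20*c + r^2 - 4*r)/(r + 6)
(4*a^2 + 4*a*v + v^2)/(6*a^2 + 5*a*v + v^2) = (2*a + v)/(3*a + v)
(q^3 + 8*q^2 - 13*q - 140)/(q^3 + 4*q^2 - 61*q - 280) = (q - 4)/(q - 8)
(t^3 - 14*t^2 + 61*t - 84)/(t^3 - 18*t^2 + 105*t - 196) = (t - 3)/(t - 7)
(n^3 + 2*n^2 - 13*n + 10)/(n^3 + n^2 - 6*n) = (n^2 + 4*n - 5)/(n*(n + 3))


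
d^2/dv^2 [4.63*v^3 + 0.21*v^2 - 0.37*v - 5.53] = 27.78*v + 0.42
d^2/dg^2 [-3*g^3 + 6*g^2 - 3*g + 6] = 12 - 18*g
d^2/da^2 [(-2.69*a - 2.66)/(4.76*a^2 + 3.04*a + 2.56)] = (-(2.69*a + 2.66)*(9.52*a + 3.04)*(19.04*a + 6.08) + (76.8264*a + 41.6784)*(4.76*a^2 + 3.04*a + 2.56))/(4.76*a^2 + 3.04*a + 2.56)^3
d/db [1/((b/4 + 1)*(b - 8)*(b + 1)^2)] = 4*(-(b - 8)*(b + 1) - 2*(b - 8)*(b + 4) - (b + 1)*(b + 4))/((b - 8)^2*(b + 1)^3*(b + 4)^2)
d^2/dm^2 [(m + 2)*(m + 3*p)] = 2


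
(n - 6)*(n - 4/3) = n^2 - 22*n/3 + 8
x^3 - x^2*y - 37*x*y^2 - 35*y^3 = (x - 7*y)*(x + y)*(x + 5*y)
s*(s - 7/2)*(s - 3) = s^3 - 13*s^2/2 + 21*s/2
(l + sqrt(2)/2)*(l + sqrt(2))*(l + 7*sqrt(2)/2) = l^3 + 5*sqrt(2)*l^2 + 23*l/2 + 7*sqrt(2)/2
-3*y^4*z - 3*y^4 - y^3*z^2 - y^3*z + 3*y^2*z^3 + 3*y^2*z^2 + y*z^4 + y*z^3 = (-y + z)*(y + z)*(3*y + z)*(y*z + y)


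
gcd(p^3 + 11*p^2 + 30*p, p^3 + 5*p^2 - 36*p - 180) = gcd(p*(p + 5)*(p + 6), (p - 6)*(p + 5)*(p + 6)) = p^2 + 11*p + 30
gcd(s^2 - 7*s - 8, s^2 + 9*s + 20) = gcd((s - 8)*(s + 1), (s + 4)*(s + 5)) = 1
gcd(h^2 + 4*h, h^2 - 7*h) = h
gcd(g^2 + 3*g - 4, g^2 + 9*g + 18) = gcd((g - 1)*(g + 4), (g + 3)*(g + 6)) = 1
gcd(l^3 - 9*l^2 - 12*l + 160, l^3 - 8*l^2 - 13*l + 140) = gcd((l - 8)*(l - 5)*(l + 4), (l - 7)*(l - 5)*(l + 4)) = l^2 - l - 20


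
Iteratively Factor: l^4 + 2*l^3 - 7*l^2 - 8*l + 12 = (l + 2)*(l^3 - 7*l + 6) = (l + 2)*(l + 3)*(l^2 - 3*l + 2) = (l - 1)*(l + 2)*(l + 3)*(l - 2)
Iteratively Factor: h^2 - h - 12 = (h + 3)*(h - 4)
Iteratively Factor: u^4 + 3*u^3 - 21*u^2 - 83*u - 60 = (u + 4)*(u^3 - u^2 - 17*u - 15) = (u - 5)*(u + 4)*(u^2 + 4*u + 3) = (u - 5)*(u + 3)*(u + 4)*(u + 1)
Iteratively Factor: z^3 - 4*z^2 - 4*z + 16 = (z + 2)*(z^2 - 6*z + 8) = (z - 4)*(z + 2)*(z - 2)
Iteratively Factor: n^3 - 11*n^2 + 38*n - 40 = (n - 2)*(n^2 - 9*n + 20) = (n - 5)*(n - 2)*(n - 4)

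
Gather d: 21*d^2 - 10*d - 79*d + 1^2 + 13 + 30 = 21*d^2 - 89*d + 44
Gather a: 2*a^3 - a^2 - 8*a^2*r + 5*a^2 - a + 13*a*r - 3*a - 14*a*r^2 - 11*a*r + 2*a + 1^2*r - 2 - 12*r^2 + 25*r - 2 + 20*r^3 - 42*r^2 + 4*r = 2*a^3 + a^2*(4 - 8*r) + a*(-14*r^2 + 2*r - 2) + 20*r^3 - 54*r^2 + 30*r - 4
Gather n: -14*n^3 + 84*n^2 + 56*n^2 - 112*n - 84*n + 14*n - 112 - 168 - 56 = -14*n^3 + 140*n^2 - 182*n - 336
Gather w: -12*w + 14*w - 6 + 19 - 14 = 2*w - 1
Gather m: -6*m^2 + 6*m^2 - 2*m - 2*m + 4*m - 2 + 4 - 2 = 0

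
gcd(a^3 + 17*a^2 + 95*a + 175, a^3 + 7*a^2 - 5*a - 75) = a^2 + 10*a + 25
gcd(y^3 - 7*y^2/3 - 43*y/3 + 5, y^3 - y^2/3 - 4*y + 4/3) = y - 1/3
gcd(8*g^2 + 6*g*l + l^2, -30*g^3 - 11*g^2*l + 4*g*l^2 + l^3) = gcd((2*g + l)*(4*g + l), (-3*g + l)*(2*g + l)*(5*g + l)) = 2*g + l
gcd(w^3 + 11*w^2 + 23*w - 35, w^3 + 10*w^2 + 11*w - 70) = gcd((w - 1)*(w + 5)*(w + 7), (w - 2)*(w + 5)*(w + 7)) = w^2 + 12*w + 35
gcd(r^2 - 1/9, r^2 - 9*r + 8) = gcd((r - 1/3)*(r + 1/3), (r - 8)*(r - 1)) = 1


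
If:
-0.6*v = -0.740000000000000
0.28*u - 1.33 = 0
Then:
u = 4.75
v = 1.23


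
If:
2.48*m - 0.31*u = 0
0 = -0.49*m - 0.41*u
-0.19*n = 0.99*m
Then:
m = 0.00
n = 0.00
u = 0.00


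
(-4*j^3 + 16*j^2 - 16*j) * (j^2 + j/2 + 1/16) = -4*j^5 + 14*j^4 - 33*j^3/4 - 7*j^2 - j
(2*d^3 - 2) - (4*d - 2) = 2*d^3 - 4*d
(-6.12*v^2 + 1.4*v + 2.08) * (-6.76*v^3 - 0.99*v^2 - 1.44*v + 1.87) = 41.3712*v^5 - 3.4052*v^4 - 6.634*v^3 - 15.5196*v^2 - 0.3772*v + 3.8896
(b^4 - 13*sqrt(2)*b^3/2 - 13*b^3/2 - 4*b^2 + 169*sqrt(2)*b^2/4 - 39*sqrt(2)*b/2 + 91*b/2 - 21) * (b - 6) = b^5 - 25*b^4/2 - 13*sqrt(2)*b^4/2 + 35*b^3 + 325*sqrt(2)*b^3/4 - 273*sqrt(2)*b^2 + 139*b^2/2 - 294*b + 117*sqrt(2)*b + 126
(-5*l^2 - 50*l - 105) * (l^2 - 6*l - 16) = -5*l^4 - 20*l^3 + 275*l^2 + 1430*l + 1680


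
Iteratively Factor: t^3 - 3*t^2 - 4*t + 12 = (t - 2)*(t^2 - t - 6) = (t - 3)*(t - 2)*(t + 2)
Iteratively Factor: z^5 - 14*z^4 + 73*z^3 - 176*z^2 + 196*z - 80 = (z - 1)*(z^4 - 13*z^3 + 60*z^2 - 116*z + 80) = (z - 5)*(z - 1)*(z^3 - 8*z^2 + 20*z - 16) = (z - 5)*(z - 2)*(z - 1)*(z^2 - 6*z + 8) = (z - 5)*(z - 2)^2*(z - 1)*(z - 4)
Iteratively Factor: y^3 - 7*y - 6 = (y - 3)*(y^2 + 3*y + 2) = (y - 3)*(y + 2)*(y + 1)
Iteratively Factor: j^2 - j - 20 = (j - 5)*(j + 4)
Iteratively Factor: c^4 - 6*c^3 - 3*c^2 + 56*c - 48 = (c - 4)*(c^3 - 2*c^2 - 11*c + 12) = (c - 4)*(c - 1)*(c^2 - c - 12) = (c - 4)^2*(c - 1)*(c + 3)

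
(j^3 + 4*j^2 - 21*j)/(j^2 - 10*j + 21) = j*(j + 7)/(j - 7)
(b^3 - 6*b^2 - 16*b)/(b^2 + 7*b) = (b^2 - 6*b - 16)/(b + 7)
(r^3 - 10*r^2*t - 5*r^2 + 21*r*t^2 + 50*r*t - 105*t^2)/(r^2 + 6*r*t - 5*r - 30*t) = (r^2 - 10*r*t + 21*t^2)/(r + 6*t)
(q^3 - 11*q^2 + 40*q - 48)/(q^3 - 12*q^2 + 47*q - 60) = (q - 4)/(q - 5)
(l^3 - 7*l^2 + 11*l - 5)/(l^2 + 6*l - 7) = (l^2 - 6*l + 5)/(l + 7)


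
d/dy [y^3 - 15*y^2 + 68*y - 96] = 3*y^2 - 30*y + 68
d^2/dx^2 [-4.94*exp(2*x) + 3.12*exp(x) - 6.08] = (3.12 - 19.76*exp(x))*exp(x)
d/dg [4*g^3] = 12*g^2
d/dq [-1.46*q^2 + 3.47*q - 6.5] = 3.47 - 2.92*q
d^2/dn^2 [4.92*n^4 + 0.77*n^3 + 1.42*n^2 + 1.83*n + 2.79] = 59.04*n^2 + 4.62*n + 2.84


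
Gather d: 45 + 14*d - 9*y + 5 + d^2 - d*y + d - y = d^2 + d*(15 - y) - 10*y + 50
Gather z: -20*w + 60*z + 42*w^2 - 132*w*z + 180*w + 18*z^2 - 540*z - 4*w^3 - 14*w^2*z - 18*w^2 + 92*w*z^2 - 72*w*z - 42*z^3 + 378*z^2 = -4*w^3 + 24*w^2 + 160*w - 42*z^3 + z^2*(92*w + 396) + z*(-14*w^2 - 204*w - 480)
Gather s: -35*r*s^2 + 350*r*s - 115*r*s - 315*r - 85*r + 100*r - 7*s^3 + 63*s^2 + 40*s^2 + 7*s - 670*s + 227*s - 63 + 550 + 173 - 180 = -300*r - 7*s^3 + s^2*(103 - 35*r) + s*(235*r - 436) + 480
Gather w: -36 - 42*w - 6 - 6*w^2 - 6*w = -6*w^2 - 48*w - 42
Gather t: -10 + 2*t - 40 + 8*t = 10*t - 50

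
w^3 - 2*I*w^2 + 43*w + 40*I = (w - 8*I)*(w + I)*(w + 5*I)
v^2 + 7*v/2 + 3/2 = (v + 1/2)*(v + 3)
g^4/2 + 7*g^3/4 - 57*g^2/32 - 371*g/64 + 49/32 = (g/2 + 1)*(g - 7/4)*(g - 1/4)*(g + 7/2)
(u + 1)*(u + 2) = u^2 + 3*u + 2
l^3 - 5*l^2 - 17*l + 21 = (l - 7)*(l - 1)*(l + 3)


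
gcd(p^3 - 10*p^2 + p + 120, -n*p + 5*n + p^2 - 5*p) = p - 5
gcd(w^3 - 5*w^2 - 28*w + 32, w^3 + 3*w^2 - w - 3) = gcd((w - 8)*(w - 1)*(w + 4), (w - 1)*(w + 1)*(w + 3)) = w - 1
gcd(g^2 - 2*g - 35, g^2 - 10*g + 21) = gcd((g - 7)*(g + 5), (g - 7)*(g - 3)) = g - 7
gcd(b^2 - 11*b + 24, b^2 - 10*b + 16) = b - 8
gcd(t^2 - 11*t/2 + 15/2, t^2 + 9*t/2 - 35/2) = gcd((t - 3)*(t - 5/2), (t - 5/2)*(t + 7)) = t - 5/2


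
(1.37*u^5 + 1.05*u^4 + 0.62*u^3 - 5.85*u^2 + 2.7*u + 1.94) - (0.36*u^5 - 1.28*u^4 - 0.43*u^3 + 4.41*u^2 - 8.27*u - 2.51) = 1.01*u^5 + 2.33*u^4 + 1.05*u^3 - 10.26*u^2 + 10.97*u + 4.45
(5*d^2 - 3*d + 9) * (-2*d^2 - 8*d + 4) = -10*d^4 - 34*d^3 + 26*d^2 - 84*d + 36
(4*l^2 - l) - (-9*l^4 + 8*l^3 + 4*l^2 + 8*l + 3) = 9*l^4 - 8*l^3 - 9*l - 3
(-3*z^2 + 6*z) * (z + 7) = -3*z^3 - 15*z^2 + 42*z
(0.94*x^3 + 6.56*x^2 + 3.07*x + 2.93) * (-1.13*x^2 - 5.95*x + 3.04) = -1.0622*x^5 - 13.0058*x^4 - 39.6435*x^3 - 1.635*x^2 - 8.1007*x + 8.9072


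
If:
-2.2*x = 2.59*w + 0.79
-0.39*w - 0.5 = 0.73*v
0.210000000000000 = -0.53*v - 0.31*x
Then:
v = -0.47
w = -0.41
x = 0.12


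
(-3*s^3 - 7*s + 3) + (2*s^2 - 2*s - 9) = -3*s^3 + 2*s^2 - 9*s - 6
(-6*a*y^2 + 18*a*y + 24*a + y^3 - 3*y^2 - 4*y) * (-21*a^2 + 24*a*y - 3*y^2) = 126*a^3*y^2 - 378*a^3*y - 504*a^3 - 165*a^2*y^3 + 495*a^2*y^2 + 660*a^2*y + 42*a*y^4 - 126*a*y^3 - 168*a*y^2 - 3*y^5 + 9*y^4 + 12*y^3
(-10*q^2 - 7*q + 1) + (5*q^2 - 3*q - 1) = -5*q^2 - 10*q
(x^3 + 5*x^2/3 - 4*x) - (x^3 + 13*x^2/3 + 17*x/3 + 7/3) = -8*x^2/3 - 29*x/3 - 7/3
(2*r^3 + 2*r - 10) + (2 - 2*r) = 2*r^3 - 8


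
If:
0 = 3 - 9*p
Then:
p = 1/3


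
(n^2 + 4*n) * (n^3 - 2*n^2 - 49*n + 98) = n^5 + 2*n^4 - 57*n^3 - 98*n^2 + 392*n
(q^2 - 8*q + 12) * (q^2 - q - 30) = q^4 - 9*q^3 - 10*q^2 + 228*q - 360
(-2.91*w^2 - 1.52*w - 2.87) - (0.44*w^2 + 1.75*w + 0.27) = -3.35*w^2 - 3.27*w - 3.14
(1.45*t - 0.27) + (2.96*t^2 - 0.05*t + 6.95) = 2.96*t^2 + 1.4*t + 6.68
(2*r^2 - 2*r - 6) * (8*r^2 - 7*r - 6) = 16*r^4 - 30*r^3 - 46*r^2 + 54*r + 36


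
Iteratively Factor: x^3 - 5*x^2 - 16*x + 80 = (x - 4)*(x^2 - x - 20) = (x - 4)*(x + 4)*(x - 5)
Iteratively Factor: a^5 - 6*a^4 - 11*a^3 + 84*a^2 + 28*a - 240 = (a + 2)*(a^4 - 8*a^3 + 5*a^2 + 74*a - 120) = (a - 5)*(a + 2)*(a^3 - 3*a^2 - 10*a + 24) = (a - 5)*(a + 2)*(a + 3)*(a^2 - 6*a + 8) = (a - 5)*(a - 4)*(a + 2)*(a + 3)*(a - 2)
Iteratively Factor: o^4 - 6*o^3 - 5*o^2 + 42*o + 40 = (o - 5)*(o^3 - o^2 - 10*o - 8) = (o - 5)*(o + 2)*(o^2 - 3*o - 4) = (o - 5)*(o - 4)*(o + 2)*(o + 1)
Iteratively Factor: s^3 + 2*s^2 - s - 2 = (s + 2)*(s^2 - 1) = (s - 1)*(s + 2)*(s + 1)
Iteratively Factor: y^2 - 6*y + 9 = (y - 3)*(y - 3)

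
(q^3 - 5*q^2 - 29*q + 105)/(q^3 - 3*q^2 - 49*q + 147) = (q + 5)/(q + 7)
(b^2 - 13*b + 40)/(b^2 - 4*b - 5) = (b - 8)/(b + 1)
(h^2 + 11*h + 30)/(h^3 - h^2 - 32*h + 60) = (h + 5)/(h^2 - 7*h + 10)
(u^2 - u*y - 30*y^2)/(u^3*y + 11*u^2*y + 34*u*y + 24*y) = (u^2 - u*y - 30*y^2)/(y*(u^3 + 11*u^2 + 34*u + 24))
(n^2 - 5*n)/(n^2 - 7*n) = (n - 5)/(n - 7)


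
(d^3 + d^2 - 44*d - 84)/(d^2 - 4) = (d^2 - d - 42)/(d - 2)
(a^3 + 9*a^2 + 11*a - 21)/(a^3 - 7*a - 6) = (-a^3 - 9*a^2 - 11*a + 21)/(-a^3 + 7*a + 6)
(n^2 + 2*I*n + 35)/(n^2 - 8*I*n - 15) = (n + 7*I)/(n - 3*I)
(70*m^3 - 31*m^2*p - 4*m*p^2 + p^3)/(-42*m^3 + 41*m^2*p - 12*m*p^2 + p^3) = (5*m + p)/(-3*m + p)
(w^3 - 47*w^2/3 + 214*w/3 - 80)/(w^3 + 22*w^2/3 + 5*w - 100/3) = (w^2 - 14*w + 48)/(w^2 + 9*w + 20)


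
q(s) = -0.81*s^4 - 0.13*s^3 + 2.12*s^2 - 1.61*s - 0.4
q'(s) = -3.24*s^3 - 0.39*s^2 + 4.24*s - 1.61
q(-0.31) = 0.30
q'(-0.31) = -2.87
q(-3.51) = -85.95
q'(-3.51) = 118.81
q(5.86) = -918.35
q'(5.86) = -642.14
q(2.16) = -12.93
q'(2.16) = -26.92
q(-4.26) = -211.78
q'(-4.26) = 223.73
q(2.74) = -37.22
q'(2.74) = -59.57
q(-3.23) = -56.87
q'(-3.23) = 89.81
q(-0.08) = -0.26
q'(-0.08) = -1.95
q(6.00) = -1011.58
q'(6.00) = -690.05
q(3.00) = -55.27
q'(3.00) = -79.88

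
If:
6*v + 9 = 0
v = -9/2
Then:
No Solution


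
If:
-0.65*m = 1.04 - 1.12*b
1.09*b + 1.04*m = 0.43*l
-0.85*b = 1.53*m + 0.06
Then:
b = 0.68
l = 0.72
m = -0.42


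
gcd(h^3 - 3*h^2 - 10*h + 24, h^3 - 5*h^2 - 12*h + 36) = h^2 + h - 6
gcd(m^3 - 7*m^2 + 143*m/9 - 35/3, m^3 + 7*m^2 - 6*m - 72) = m - 3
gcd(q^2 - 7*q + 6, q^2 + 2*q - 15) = 1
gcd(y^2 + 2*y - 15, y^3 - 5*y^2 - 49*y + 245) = 1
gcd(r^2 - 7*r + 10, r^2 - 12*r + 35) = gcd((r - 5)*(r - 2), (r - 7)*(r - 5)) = r - 5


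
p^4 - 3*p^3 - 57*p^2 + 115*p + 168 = (p - 8)*(p - 3)*(p + 1)*(p + 7)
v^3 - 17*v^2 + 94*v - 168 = (v - 7)*(v - 6)*(v - 4)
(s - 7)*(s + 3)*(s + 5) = s^3 + s^2 - 41*s - 105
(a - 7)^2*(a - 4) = a^3 - 18*a^2 + 105*a - 196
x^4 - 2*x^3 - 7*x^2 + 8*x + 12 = (x - 3)*(x - 2)*(x + 1)*(x + 2)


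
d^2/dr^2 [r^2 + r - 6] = 2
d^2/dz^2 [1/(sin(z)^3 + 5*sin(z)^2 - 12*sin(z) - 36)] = (-9*sin(z)^6 - 55*sin(z)^5 - 64*sin(z)^4 - 64*sin(z)^3 - 786*sin(z)^2 + 288*sin(z) + 648)/(sin(z)^3 + 5*sin(z)^2 - 12*sin(z) - 36)^3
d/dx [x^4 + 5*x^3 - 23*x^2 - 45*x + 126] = 4*x^3 + 15*x^2 - 46*x - 45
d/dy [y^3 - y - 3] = 3*y^2 - 1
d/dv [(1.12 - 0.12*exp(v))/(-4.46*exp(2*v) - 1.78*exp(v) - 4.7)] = (-0.5352*exp(2*v) + 9.9904*exp(v) + 2.5576)*exp(v)/(19.8916*exp(4*v) + 15.8776*exp(3*v) + 45.0924*exp(2*v) + 16.732*exp(v) + 22.09)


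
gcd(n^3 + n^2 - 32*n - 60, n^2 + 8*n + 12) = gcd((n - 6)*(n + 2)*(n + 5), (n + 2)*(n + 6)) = n + 2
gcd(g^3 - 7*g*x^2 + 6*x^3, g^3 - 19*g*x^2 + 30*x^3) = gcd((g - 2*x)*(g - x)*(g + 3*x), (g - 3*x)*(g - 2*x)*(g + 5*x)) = -g + 2*x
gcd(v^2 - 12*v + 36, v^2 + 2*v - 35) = 1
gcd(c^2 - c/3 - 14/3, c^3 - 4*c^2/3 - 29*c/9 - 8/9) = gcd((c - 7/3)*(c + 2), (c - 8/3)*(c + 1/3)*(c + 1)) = 1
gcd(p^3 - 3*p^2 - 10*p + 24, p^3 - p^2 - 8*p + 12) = p^2 + p - 6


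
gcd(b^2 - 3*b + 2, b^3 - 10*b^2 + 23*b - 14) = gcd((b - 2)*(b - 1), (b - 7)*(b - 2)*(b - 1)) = b^2 - 3*b + 2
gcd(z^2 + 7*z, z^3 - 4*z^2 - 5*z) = z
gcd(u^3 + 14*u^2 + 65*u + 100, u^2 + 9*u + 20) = u^2 + 9*u + 20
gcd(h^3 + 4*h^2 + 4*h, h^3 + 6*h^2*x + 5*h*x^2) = h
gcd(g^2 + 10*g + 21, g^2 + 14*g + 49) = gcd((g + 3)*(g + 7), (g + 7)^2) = g + 7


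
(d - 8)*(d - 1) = d^2 - 9*d + 8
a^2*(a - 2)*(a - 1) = a^4 - 3*a^3 + 2*a^2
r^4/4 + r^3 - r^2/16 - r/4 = r*(r/4 + 1)*(r - 1/2)*(r + 1/2)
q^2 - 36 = (q - 6)*(q + 6)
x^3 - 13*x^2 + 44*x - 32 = (x - 8)*(x - 4)*(x - 1)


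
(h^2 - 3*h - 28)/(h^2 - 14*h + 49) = (h + 4)/(h - 7)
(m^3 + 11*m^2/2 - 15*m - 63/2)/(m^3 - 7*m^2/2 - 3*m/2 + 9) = (m + 7)/(m - 2)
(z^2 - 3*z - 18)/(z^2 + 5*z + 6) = (z - 6)/(z + 2)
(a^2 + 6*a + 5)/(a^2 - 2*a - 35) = (a + 1)/(a - 7)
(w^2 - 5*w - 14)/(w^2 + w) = (w^2 - 5*w - 14)/(w*(w + 1))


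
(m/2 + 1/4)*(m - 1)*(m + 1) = m^3/2 + m^2/4 - m/2 - 1/4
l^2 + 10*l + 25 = (l + 5)^2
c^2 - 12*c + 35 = (c - 7)*(c - 5)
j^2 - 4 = (j - 2)*(j + 2)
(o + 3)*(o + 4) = o^2 + 7*o + 12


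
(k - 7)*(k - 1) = k^2 - 8*k + 7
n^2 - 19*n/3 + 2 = (n - 6)*(n - 1/3)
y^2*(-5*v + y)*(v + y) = -5*v^2*y^2 - 4*v*y^3 + y^4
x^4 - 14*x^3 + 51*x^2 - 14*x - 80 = (x - 8)*(x - 5)*(x - 2)*(x + 1)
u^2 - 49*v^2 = (u - 7*v)*(u + 7*v)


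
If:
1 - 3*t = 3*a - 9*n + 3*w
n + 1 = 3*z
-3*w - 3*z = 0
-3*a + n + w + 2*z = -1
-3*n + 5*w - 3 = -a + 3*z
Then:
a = 0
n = -1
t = -8/3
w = 0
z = 0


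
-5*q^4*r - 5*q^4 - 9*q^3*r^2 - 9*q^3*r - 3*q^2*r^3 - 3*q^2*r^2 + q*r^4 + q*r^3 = (-5*q + r)*(q + r)^2*(q*r + q)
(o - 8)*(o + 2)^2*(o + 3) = o^4 - o^3 - 40*o^2 - 116*o - 96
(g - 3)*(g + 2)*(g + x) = g^3 + g^2*x - g^2 - g*x - 6*g - 6*x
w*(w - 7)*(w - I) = w^3 - 7*w^2 - I*w^2 + 7*I*w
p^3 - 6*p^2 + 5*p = p*(p - 5)*(p - 1)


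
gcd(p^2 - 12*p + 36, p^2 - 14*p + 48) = p - 6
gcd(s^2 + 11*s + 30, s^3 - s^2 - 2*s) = 1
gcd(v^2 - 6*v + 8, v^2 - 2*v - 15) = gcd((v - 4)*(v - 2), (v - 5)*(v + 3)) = 1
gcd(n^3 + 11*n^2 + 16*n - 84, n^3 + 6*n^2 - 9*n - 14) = n^2 + 5*n - 14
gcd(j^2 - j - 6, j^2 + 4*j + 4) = j + 2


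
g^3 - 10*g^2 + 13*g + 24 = (g - 8)*(g - 3)*(g + 1)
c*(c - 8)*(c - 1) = c^3 - 9*c^2 + 8*c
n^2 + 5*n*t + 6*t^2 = (n + 2*t)*(n + 3*t)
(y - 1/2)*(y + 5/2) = y^2 + 2*y - 5/4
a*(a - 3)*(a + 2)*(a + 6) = a^4 + 5*a^3 - 12*a^2 - 36*a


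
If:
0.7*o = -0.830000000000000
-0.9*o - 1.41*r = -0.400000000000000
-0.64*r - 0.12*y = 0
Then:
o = -1.19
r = 1.04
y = -5.55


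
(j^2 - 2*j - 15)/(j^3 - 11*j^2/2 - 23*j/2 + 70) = 2*(j + 3)/(2*j^2 - j - 28)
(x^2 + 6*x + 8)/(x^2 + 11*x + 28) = (x + 2)/(x + 7)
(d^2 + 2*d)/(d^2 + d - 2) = d/(d - 1)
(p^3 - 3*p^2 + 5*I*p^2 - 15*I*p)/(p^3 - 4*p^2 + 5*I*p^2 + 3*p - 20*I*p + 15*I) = p/(p - 1)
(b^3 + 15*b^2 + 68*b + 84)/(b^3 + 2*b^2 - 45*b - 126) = (b^2 + 9*b + 14)/(b^2 - 4*b - 21)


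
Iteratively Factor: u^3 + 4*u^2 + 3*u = (u)*(u^2 + 4*u + 3) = u*(u + 3)*(u + 1)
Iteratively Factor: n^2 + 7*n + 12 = (n + 4)*(n + 3)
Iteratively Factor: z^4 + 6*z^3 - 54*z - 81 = (z + 3)*(z^3 + 3*z^2 - 9*z - 27) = (z + 3)^2*(z^2 - 9) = (z + 3)^3*(z - 3)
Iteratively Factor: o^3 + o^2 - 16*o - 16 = (o - 4)*(o^2 + 5*o + 4) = (o - 4)*(o + 1)*(o + 4)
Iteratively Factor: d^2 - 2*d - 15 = (d + 3)*(d - 5)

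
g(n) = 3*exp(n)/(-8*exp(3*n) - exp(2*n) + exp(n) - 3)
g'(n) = 3*(24*exp(3*n) + 2*exp(2*n) - exp(n))*exp(n)/(-8*exp(3*n) - exp(2*n) + exp(n) - 3)^2 + 3*exp(n)/(-8*exp(3*n) - exp(2*n) + exp(n) - 3)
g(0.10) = -0.24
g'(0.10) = 0.34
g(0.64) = -0.10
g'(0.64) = 0.18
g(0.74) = -0.08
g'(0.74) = 0.15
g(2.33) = -0.00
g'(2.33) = 0.01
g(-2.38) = -0.10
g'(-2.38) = -0.10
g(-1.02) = -0.34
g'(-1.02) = -0.23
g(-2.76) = -0.06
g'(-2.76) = -0.07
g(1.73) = -0.01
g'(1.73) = 0.02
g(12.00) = 0.00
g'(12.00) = 0.00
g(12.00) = 0.00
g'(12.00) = 0.00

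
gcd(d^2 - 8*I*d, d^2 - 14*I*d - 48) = d - 8*I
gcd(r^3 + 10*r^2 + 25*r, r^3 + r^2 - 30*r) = r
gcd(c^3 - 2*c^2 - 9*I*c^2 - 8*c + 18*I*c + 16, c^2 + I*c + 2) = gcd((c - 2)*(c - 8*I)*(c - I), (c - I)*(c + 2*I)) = c - I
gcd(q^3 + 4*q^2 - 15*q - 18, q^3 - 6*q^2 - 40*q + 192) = q + 6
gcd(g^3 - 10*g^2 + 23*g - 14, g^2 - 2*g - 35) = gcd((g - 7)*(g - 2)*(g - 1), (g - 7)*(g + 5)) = g - 7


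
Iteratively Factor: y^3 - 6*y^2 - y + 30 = (y - 5)*(y^2 - y - 6) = (y - 5)*(y + 2)*(y - 3)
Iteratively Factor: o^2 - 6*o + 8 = (o - 2)*(o - 4)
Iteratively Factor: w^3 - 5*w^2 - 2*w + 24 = (w - 3)*(w^2 - 2*w - 8) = (w - 4)*(w - 3)*(w + 2)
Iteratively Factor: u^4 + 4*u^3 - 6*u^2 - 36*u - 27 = (u + 3)*(u^3 + u^2 - 9*u - 9) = (u + 1)*(u + 3)*(u^2 - 9) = (u + 1)*(u + 3)^2*(u - 3)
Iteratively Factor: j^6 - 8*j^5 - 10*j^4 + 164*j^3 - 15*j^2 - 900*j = (j - 4)*(j^5 - 4*j^4 - 26*j^3 + 60*j^2 + 225*j) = (j - 4)*(j + 3)*(j^4 - 7*j^3 - 5*j^2 + 75*j) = (j - 5)*(j - 4)*(j + 3)*(j^3 - 2*j^2 - 15*j) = (j - 5)^2*(j - 4)*(j + 3)*(j^2 + 3*j) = (j - 5)^2*(j - 4)*(j + 3)^2*(j)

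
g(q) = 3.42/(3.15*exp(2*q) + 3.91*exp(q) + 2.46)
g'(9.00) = 0.00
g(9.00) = 0.00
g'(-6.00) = -0.00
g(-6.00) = 1.38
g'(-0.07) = -0.40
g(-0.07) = 0.39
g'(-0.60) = -0.45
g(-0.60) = 0.62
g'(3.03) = -0.00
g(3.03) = 0.00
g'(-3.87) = -0.04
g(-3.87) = 1.34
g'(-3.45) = -0.07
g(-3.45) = 1.32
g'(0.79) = -0.19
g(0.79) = 0.13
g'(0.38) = -0.30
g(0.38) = 0.23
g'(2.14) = -0.02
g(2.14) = 0.01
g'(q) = 3.42*(-6.3*exp(2*q) - 3.91*exp(q))/(3.15*exp(2*q) + 3.91*exp(q) + 2.46)^2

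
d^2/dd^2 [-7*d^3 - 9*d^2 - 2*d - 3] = -42*d - 18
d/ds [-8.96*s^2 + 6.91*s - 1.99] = 6.91 - 17.92*s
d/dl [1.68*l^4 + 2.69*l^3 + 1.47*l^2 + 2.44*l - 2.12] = 6.72*l^3 + 8.07*l^2 + 2.94*l + 2.44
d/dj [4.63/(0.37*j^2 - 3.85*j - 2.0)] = (17.8255 - 3.4262*j)/(-0.37*j^2 + 3.85*j + 2.0)^2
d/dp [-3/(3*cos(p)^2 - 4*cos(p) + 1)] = 6*(2 - 3*cos(p))*sin(p)/(3*cos(p)^2 - 4*cos(p) + 1)^2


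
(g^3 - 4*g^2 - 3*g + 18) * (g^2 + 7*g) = g^5 + 3*g^4 - 31*g^3 - 3*g^2 + 126*g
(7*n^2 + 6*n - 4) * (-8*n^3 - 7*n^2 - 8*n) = -56*n^5 - 97*n^4 - 66*n^3 - 20*n^2 + 32*n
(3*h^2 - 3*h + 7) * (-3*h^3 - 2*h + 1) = -9*h^5 + 9*h^4 - 27*h^3 + 9*h^2 - 17*h + 7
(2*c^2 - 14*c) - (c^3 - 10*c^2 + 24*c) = -c^3 + 12*c^2 - 38*c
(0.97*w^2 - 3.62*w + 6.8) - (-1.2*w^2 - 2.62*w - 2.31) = 2.17*w^2 - 1.0*w + 9.11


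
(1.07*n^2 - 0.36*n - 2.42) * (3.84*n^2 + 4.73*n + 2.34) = 4.1088*n^4 + 3.6787*n^3 - 8.4918*n^2 - 12.289*n - 5.6628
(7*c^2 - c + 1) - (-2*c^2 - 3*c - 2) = 9*c^2 + 2*c + 3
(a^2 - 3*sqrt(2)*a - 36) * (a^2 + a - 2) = a^4 - 3*sqrt(2)*a^3 + a^3 - 38*a^2 - 3*sqrt(2)*a^2 - 36*a + 6*sqrt(2)*a + 72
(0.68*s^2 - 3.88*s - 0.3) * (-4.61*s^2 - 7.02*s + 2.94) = -3.1348*s^4 + 13.1132*s^3 + 30.6198*s^2 - 9.3012*s - 0.882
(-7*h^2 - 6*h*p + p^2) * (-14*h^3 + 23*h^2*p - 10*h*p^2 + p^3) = 98*h^5 - 77*h^4*p - 82*h^3*p^2 + 76*h^2*p^3 - 16*h*p^4 + p^5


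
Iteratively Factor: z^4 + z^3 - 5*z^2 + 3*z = (z - 1)*(z^3 + 2*z^2 - 3*z) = (z - 1)^2*(z^2 + 3*z) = (z - 1)^2*(z + 3)*(z)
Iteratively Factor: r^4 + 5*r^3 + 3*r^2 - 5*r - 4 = (r - 1)*(r^3 + 6*r^2 + 9*r + 4) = (r - 1)*(r + 1)*(r^2 + 5*r + 4) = (r - 1)*(r + 1)^2*(r + 4)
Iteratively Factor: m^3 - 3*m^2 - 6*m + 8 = (m - 1)*(m^2 - 2*m - 8) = (m - 1)*(m + 2)*(m - 4)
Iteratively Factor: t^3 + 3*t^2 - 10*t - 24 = (t + 2)*(t^2 + t - 12) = (t + 2)*(t + 4)*(t - 3)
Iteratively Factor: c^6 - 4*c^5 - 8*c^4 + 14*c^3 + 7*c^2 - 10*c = (c - 1)*(c^5 - 3*c^4 - 11*c^3 + 3*c^2 + 10*c) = (c - 1)*(c + 1)*(c^4 - 4*c^3 - 7*c^2 + 10*c) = (c - 1)*(c + 1)*(c + 2)*(c^3 - 6*c^2 + 5*c) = (c - 1)^2*(c + 1)*(c + 2)*(c^2 - 5*c) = c*(c - 1)^2*(c + 1)*(c + 2)*(c - 5)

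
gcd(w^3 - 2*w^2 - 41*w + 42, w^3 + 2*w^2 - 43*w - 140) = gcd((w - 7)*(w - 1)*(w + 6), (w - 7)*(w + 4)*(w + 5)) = w - 7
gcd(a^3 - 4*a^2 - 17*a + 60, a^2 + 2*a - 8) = a + 4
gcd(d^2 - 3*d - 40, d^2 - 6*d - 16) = d - 8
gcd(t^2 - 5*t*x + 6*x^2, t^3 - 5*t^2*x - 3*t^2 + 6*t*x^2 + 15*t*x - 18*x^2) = t^2 - 5*t*x + 6*x^2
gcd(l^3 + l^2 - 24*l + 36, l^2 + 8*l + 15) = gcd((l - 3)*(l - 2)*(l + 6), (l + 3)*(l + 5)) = 1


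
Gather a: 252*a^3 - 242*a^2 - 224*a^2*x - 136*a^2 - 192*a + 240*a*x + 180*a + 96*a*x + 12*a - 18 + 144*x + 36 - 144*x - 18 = 252*a^3 + a^2*(-224*x - 378) + 336*a*x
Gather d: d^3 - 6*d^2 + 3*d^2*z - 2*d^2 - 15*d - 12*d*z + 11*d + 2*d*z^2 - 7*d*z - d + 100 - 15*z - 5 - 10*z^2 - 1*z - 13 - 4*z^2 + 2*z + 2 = d^3 + d^2*(3*z - 8) + d*(2*z^2 - 19*z - 5) - 14*z^2 - 14*z + 84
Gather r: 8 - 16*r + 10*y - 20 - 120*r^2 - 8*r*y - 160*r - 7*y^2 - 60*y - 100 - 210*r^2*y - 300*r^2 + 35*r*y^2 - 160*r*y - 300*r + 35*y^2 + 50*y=r^2*(-210*y - 420) + r*(35*y^2 - 168*y - 476) + 28*y^2 - 112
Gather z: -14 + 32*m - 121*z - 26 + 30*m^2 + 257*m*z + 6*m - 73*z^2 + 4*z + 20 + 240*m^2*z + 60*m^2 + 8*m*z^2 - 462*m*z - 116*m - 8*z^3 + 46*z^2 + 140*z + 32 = 90*m^2 - 78*m - 8*z^3 + z^2*(8*m - 27) + z*(240*m^2 - 205*m + 23) + 12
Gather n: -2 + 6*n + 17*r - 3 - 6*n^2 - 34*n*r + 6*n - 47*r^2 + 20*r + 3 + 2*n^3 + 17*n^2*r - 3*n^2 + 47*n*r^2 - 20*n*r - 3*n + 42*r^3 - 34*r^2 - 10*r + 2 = 2*n^3 + n^2*(17*r - 9) + n*(47*r^2 - 54*r + 9) + 42*r^3 - 81*r^2 + 27*r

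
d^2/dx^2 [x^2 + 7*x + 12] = 2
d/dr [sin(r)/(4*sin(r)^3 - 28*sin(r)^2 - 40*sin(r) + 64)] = (-2*sin(r)^3 + 7*sin(r)^2 + 16)*cos(r)/(4*(sin(r) - 8)^2*(sin(r) - 1)^2*(sin(r) + 2)^2)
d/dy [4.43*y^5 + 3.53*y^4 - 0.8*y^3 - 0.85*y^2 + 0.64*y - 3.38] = 22.15*y^4 + 14.12*y^3 - 2.4*y^2 - 1.7*y + 0.64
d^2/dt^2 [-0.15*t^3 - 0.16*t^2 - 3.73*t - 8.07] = -0.9*t - 0.32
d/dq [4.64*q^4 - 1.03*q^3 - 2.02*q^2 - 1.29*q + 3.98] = 18.56*q^3 - 3.09*q^2 - 4.04*q - 1.29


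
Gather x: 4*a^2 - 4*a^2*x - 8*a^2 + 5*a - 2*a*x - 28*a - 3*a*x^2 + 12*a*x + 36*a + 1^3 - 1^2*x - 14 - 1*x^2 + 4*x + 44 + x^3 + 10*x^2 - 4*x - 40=-4*a^2 + 13*a + x^3 + x^2*(9 - 3*a) + x*(-4*a^2 + 10*a - 1) - 9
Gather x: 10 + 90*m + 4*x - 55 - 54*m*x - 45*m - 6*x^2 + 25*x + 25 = 45*m - 6*x^2 + x*(29 - 54*m) - 20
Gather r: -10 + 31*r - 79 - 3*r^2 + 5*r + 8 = -3*r^2 + 36*r - 81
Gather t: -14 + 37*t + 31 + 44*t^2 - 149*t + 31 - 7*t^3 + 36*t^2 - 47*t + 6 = -7*t^3 + 80*t^2 - 159*t + 54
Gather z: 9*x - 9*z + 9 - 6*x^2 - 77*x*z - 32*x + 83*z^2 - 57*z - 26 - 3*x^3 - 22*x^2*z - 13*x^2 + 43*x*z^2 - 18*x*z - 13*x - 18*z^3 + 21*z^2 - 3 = -3*x^3 - 19*x^2 - 36*x - 18*z^3 + z^2*(43*x + 104) + z*(-22*x^2 - 95*x - 66) - 20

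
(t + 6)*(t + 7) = t^2 + 13*t + 42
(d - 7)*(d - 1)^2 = d^3 - 9*d^2 + 15*d - 7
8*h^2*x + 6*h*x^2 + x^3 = x*(2*h + x)*(4*h + x)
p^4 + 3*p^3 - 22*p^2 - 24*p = p*(p - 4)*(p + 1)*(p + 6)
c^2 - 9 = (c - 3)*(c + 3)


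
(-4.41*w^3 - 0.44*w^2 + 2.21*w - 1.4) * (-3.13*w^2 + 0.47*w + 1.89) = 13.8033*w^5 - 0.6955*w^4 - 15.459*w^3 + 4.5891*w^2 + 3.5189*w - 2.646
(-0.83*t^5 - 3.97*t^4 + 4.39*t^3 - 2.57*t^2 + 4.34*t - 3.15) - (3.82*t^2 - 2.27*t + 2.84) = -0.83*t^5 - 3.97*t^4 + 4.39*t^3 - 6.39*t^2 + 6.61*t - 5.99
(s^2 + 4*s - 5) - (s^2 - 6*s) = 10*s - 5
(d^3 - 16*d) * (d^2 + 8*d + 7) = d^5 + 8*d^4 - 9*d^3 - 128*d^2 - 112*d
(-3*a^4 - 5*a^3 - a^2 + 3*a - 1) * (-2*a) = 6*a^5 + 10*a^4 + 2*a^3 - 6*a^2 + 2*a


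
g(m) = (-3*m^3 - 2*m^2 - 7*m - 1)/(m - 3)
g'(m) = (-9*m^2 - 4*m - 7)/(m - 3) - (-3*m^3 - 2*m^2 - 7*m - 1)/(m - 3)^2 = (-6*m^3 + 25*m^2 + 12*m + 22)/(m^2 - 6*m + 9)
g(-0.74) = -1.15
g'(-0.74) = 2.09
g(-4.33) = -32.11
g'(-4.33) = 17.23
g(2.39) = 114.93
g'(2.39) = 299.84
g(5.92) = -251.70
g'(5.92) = -32.33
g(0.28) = 1.17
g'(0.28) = 3.67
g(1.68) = 24.72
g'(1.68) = 48.36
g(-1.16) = -2.19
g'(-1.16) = 2.95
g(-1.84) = -4.92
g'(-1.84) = 5.21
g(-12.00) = -331.93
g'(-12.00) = 61.54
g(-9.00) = -173.92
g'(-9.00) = 43.84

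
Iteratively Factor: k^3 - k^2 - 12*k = (k + 3)*(k^2 - 4*k) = (k - 4)*(k + 3)*(k)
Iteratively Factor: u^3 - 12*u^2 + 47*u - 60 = (u - 4)*(u^2 - 8*u + 15) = (u - 4)*(u - 3)*(u - 5)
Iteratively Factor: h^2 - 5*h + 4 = (h - 4)*(h - 1)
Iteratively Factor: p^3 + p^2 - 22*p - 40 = (p - 5)*(p^2 + 6*p + 8) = (p - 5)*(p + 2)*(p + 4)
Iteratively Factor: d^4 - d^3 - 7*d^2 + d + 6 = (d - 1)*(d^3 - 7*d - 6) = (d - 3)*(d - 1)*(d^2 + 3*d + 2) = (d - 3)*(d - 1)*(d + 2)*(d + 1)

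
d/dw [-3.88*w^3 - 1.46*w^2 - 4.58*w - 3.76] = -11.64*w^2 - 2.92*w - 4.58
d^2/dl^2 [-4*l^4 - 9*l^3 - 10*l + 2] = 6*l*(-8*l - 9)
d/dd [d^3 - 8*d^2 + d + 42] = 3*d^2 - 16*d + 1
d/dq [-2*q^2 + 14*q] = 14 - 4*q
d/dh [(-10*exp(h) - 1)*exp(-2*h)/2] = (5*exp(h) + 1)*exp(-2*h)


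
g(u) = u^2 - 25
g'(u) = 2*u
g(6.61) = 18.69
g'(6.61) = 13.22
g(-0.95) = -24.10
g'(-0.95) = -1.90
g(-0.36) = -24.87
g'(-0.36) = -0.72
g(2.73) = -17.55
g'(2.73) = 5.46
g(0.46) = -24.79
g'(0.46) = 0.92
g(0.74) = -24.45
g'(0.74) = 1.48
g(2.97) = -16.18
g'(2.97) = 5.94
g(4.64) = -3.47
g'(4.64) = 9.28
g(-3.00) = -16.00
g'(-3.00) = -6.00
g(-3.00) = -16.00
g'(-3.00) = -6.00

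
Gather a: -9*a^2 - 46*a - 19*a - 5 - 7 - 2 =-9*a^2 - 65*a - 14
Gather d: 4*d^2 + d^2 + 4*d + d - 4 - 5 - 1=5*d^2 + 5*d - 10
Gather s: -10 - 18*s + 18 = 8 - 18*s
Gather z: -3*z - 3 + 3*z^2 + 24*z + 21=3*z^2 + 21*z + 18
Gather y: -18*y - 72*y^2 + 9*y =-72*y^2 - 9*y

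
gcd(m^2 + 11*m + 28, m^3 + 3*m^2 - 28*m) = m + 7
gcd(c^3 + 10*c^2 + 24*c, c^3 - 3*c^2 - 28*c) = c^2 + 4*c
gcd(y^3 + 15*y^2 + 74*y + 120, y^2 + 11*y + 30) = y^2 + 11*y + 30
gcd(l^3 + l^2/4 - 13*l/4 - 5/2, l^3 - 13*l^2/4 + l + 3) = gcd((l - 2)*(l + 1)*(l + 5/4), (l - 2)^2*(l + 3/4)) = l - 2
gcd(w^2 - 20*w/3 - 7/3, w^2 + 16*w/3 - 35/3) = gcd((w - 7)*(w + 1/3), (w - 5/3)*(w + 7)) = 1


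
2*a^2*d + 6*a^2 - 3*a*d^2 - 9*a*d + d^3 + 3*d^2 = (-2*a + d)*(-a + d)*(d + 3)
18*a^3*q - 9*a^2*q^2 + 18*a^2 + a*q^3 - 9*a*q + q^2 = (-6*a + q)*(-3*a + q)*(a*q + 1)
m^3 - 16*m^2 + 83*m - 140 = (m - 7)*(m - 5)*(m - 4)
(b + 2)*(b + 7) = b^2 + 9*b + 14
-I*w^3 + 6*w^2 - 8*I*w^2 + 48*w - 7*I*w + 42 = (w + 7)*(w + 6*I)*(-I*w - I)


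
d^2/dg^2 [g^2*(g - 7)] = 6*g - 14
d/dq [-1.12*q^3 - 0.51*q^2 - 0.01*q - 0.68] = -3.36*q^2 - 1.02*q - 0.01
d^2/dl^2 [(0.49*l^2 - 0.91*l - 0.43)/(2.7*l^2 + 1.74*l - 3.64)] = (-17.87184*l^3 + 10.08612*l^2 - 65.78172*l - 9.59836)/(19.683*l^6 + 38.0538*l^5 - 55.08324*l^4 - 97.336296*l^3 + 74.260368*l^2 + 69.162912*l - 48.228544)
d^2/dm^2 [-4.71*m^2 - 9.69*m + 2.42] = -9.42000000000000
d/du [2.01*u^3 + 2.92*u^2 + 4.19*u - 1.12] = 6.03*u^2 + 5.84*u + 4.19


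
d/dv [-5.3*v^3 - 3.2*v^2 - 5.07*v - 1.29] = -15.9*v^2 - 6.4*v - 5.07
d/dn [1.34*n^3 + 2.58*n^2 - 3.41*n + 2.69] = 4.02*n^2 + 5.16*n - 3.41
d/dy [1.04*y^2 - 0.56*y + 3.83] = 2.08*y - 0.56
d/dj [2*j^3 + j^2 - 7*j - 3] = 6*j^2 + 2*j - 7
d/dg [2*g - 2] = 2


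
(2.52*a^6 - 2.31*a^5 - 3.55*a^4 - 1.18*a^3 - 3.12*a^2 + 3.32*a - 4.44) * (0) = 0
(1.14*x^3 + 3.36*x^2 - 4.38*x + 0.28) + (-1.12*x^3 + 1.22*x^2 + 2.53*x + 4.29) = 0.0199999999999998*x^3 + 4.58*x^2 - 1.85*x + 4.57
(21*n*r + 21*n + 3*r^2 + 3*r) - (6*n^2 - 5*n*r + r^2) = -6*n^2 + 26*n*r + 21*n + 2*r^2 + 3*r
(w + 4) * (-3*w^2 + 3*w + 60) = -3*w^3 - 9*w^2 + 72*w + 240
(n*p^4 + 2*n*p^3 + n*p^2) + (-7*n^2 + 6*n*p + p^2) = -7*n^2 + n*p^4 + 2*n*p^3 + n*p^2 + 6*n*p + p^2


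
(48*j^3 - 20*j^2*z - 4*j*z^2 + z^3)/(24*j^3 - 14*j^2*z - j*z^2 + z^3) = (-6*j + z)/(-3*j + z)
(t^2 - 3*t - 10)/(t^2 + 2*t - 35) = (t + 2)/(t + 7)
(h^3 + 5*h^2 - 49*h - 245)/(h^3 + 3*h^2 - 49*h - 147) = (h + 5)/(h + 3)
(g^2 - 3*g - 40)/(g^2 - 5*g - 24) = (g + 5)/(g + 3)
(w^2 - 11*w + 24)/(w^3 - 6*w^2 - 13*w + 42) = (w^2 - 11*w + 24)/(w^3 - 6*w^2 - 13*w + 42)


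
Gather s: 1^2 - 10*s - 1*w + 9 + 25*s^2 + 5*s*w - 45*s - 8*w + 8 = 25*s^2 + s*(5*w - 55) - 9*w + 18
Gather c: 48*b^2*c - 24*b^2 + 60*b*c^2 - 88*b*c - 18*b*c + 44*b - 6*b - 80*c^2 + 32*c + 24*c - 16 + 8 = -24*b^2 + 38*b + c^2*(60*b - 80) + c*(48*b^2 - 106*b + 56) - 8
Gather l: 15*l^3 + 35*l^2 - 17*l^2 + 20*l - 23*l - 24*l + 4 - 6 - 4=15*l^3 + 18*l^2 - 27*l - 6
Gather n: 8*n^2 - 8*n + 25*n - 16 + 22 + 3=8*n^2 + 17*n + 9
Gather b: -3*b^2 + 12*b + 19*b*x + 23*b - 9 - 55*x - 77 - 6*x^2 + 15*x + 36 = -3*b^2 + b*(19*x + 35) - 6*x^2 - 40*x - 50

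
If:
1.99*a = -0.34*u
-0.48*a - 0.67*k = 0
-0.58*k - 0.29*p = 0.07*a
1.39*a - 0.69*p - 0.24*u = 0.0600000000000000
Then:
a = 0.03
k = -0.02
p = 0.04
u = -0.18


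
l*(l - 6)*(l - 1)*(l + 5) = l^4 - 2*l^3 - 29*l^2 + 30*l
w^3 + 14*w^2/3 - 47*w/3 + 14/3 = (w - 2)*(w - 1/3)*(w + 7)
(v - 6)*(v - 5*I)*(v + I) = v^3 - 6*v^2 - 4*I*v^2 + 5*v + 24*I*v - 30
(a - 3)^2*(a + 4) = a^3 - 2*a^2 - 15*a + 36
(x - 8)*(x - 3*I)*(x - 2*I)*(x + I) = x^4 - 8*x^3 - 4*I*x^3 - x^2 + 32*I*x^2 + 8*x - 6*I*x + 48*I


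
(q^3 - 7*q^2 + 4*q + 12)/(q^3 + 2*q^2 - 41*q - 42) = (q - 2)/(q + 7)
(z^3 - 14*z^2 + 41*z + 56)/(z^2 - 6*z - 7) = z - 8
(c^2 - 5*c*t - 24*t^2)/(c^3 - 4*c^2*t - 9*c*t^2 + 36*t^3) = (c - 8*t)/(c^2 - 7*c*t + 12*t^2)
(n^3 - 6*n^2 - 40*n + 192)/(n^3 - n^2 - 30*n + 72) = (n - 8)/(n - 3)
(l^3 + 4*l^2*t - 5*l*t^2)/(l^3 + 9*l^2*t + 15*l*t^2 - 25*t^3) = l/(l + 5*t)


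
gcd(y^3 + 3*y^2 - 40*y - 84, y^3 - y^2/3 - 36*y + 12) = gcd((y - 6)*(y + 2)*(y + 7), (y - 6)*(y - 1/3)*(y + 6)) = y - 6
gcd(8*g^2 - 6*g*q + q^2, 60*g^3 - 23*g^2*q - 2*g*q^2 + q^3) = -4*g + q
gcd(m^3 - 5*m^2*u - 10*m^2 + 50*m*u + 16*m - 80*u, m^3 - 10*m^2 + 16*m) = m^2 - 10*m + 16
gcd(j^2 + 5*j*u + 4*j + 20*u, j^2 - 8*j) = 1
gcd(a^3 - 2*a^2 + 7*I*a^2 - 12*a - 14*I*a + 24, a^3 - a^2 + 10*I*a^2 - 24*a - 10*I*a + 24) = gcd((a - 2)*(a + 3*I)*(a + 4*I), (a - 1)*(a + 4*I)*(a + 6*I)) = a + 4*I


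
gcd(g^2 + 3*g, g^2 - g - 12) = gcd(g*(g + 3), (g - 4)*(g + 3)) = g + 3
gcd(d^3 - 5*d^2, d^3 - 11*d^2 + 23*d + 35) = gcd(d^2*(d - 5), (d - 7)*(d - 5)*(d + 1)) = d - 5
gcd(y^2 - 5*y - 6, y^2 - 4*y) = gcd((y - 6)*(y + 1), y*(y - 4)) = 1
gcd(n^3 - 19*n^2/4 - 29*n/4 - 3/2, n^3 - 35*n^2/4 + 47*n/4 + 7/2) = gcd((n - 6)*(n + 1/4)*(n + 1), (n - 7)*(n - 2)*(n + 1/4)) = n + 1/4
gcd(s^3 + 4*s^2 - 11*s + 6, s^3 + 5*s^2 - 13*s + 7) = s^2 - 2*s + 1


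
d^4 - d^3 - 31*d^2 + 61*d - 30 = (d - 5)*(d - 1)^2*(d + 6)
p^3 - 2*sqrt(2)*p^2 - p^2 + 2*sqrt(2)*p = p*(p - 1)*(p - 2*sqrt(2))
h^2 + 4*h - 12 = (h - 2)*(h + 6)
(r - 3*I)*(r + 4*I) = r^2 + I*r + 12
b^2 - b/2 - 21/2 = (b - 7/2)*(b + 3)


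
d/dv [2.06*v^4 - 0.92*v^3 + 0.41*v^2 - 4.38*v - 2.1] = 8.24*v^3 - 2.76*v^2 + 0.82*v - 4.38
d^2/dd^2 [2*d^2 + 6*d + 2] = 4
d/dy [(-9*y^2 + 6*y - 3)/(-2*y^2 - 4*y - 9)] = 6*(8*y^2 + 25*y - 11)/(4*y^4 + 16*y^3 + 52*y^2 + 72*y + 81)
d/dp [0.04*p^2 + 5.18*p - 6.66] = 0.08*p + 5.18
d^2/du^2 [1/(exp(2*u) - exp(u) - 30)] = ((1 - 4*exp(u))*(-exp(2*u) + exp(u) + 30) - 2*(2*exp(u) - 1)^2*exp(u))*exp(u)/(-exp(2*u) + exp(u) + 30)^3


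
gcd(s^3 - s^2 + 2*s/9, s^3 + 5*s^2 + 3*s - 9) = 1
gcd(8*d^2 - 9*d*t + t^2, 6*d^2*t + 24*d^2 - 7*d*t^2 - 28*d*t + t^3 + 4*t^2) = -d + t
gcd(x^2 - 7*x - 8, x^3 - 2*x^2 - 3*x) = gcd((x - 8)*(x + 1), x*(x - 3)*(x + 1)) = x + 1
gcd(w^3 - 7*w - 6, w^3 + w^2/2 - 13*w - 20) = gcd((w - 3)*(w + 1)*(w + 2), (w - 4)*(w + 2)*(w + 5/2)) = w + 2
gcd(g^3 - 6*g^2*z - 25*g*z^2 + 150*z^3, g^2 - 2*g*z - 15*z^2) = -g + 5*z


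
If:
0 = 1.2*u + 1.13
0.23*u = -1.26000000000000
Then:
No Solution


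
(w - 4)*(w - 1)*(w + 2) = w^3 - 3*w^2 - 6*w + 8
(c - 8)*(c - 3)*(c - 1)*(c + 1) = c^4 - 11*c^3 + 23*c^2 + 11*c - 24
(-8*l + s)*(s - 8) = -8*l*s + 64*l + s^2 - 8*s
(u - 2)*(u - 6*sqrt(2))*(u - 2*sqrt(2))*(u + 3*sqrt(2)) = u^4 - 5*sqrt(2)*u^3 - 2*u^3 - 24*u^2 + 10*sqrt(2)*u^2 + 48*u + 72*sqrt(2)*u - 144*sqrt(2)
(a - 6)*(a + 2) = a^2 - 4*a - 12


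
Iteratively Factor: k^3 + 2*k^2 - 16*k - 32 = (k - 4)*(k^2 + 6*k + 8) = (k - 4)*(k + 2)*(k + 4)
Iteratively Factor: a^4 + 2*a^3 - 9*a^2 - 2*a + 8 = (a - 2)*(a^3 + 4*a^2 - a - 4) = (a - 2)*(a + 1)*(a^2 + 3*a - 4) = (a - 2)*(a - 1)*(a + 1)*(a + 4)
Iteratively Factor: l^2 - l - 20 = (l + 4)*(l - 5)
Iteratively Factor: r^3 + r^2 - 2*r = (r)*(r^2 + r - 2) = r*(r + 2)*(r - 1)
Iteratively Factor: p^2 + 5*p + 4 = (p + 4)*(p + 1)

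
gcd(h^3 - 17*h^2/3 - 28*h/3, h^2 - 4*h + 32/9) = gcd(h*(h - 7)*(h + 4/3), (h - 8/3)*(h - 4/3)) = 1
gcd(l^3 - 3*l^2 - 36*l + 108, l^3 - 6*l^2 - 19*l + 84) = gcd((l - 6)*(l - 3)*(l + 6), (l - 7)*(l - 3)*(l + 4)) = l - 3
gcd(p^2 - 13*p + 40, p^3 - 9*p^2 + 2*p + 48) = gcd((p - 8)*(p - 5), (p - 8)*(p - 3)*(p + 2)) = p - 8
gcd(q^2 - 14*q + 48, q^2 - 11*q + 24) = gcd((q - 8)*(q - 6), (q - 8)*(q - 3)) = q - 8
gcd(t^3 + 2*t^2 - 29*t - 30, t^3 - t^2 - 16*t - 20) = t - 5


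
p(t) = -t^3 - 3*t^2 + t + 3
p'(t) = -3*t^2 - 6*t + 1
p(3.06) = -50.68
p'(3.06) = -45.45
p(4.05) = -108.59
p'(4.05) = -72.51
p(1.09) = -0.77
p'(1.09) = -9.10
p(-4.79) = 39.28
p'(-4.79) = -39.09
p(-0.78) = 0.87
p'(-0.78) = 3.85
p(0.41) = 2.84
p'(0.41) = -1.96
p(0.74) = 1.69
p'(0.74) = -5.08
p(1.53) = -6.07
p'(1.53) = -15.20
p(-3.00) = 0.00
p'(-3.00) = -8.00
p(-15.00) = 2688.00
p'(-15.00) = -584.00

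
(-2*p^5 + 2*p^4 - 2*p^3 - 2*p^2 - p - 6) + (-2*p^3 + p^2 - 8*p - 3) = -2*p^5 + 2*p^4 - 4*p^3 - p^2 - 9*p - 9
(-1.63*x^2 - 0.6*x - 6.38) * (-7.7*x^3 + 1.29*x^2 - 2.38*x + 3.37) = 12.551*x^5 + 2.5173*x^4 + 52.2314*x^3 - 12.2953*x^2 + 13.1624*x - 21.5006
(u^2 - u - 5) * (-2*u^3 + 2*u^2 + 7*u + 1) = -2*u^5 + 4*u^4 + 15*u^3 - 16*u^2 - 36*u - 5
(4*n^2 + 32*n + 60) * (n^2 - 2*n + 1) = 4*n^4 + 24*n^3 - 88*n + 60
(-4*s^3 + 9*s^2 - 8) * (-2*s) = 8*s^4 - 18*s^3 + 16*s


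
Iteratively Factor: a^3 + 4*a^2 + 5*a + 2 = (a + 1)*(a^2 + 3*a + 2) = (a + 1)^2*(a + 2)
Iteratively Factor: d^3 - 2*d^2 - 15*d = (d + 3)*(d^2 - 5*d) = (d - 5)*(d + 3)*(d)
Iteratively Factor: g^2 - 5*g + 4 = (g - 4)*(g - 1)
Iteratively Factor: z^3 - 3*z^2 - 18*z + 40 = (z - 5)*(z^2 + 2*z - 8) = (z - 5)*(z - 2)*(z + 4)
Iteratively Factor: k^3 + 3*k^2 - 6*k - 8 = (k + 1)*(k^2 + 2*k - 8) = (k - 2)*(k + 1)*(k + 4)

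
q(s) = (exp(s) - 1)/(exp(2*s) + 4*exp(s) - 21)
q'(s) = (exp(s) - 1)*(-2*exp(2*s) - 4*exp(s))/(exp(2*s) + 4*exp(s) - 21)^2 + exp(s)/(exp(2*s) + 4*exp(s) - 21) = (2*(1 - exp(s))*(exp(s) + 2) + exp(2*s) + 4*exp(s) - 21)*exp(s)/(exp(2*s) + 4*exp(s) - 21)^2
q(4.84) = 0.01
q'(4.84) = -0.01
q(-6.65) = 0.05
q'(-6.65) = -0.00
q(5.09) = 0.01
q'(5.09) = -0.01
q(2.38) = 0.07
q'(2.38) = -0.06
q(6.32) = 0.00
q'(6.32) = -0.00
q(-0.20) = 0.01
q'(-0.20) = -0.05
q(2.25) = 0.08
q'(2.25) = -0.07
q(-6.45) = 0.05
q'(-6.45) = -0.00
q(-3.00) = 0.05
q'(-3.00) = 0.00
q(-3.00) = 0.05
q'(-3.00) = 0.00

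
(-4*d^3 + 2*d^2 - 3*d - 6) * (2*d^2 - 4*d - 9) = -8*d^5 + 20*d^4 + 22*d^3 - 18*d^2 + 51*d + 54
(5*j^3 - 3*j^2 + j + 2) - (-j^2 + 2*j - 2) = 5*j^3 - 2*j^2 - j + 4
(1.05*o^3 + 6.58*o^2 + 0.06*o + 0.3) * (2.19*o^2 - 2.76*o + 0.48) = 2.2995*o^5 + 11.5122*o^4 - 17.5254*o^3 + 3.6498*o^2 - 0.7992*o + 0.144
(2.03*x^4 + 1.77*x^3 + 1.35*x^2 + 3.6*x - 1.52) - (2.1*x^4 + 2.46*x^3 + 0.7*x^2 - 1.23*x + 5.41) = -0.0700000000000003*x^4 - 0.69*x^3 + 0.65*x^2 + 4.83*x - 6.93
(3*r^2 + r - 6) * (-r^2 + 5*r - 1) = -3*r^4 + 14*r^3 + 8*r^2 - 31*r + 6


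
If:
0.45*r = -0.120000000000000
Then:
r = -0.27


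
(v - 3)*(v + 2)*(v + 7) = v^3 + 6*v^2 - 13*v - 42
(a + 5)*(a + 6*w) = a^2 + 6*a*w + 5*a + 30*w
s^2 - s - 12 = (s - 4)*(s + 3)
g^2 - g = g*(g - 1)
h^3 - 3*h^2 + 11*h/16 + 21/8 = (h - 2)*(h - 7/4)*(h + 3/4)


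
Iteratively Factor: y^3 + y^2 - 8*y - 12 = (y + 2)*(y^2 - y - 6) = (y - 3)*(y + 2)*(y + 2)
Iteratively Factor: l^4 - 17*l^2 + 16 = (l - 4)*(l^3 + 4*l^2 - l - 4) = (l - 4)*(l - 1)*(l^2 + 5*l + 4) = (l - 4)*(l - 1)*(l + 4)*(l + 1)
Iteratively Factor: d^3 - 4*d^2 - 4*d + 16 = (d - 2)*(d^2 - 2*d - 8) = (d - 4)*(d - 2)*(d + 2)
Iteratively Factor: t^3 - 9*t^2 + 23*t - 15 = (t - 5)*(t^2 - 4*t + 3) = (t - 5)*(t - 1)*(t - 3)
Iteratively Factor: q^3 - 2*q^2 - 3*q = (q)*(q^2 - 2*q - 3) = q*(q + 1)*(q - 3)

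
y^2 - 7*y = y*(y - 7)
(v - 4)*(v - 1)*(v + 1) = v^3 - 4*v^2 - v + 4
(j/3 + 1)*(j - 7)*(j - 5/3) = j^3/3 - 17*j^2/9 - 43*j/9 + 35/3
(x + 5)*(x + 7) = x^2 + 12*x + 35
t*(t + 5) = t^2 + 5*t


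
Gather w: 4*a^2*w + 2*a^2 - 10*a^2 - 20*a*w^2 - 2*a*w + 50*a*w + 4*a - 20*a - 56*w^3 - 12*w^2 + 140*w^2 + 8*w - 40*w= -8*a^2 - 16*a - 56*w^3 + w^2*(128 - 20*a) + w*(4*a^2 + 48*a - 32)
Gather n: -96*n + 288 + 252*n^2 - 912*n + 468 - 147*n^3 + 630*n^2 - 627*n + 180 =-147*n^3 + 882*n^2 - 1635*n + 936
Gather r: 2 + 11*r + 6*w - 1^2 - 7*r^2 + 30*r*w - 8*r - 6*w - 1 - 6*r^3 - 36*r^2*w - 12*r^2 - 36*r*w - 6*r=-6*r^3 + r^2*(-36*w - 19) + r*(-6*w - 3)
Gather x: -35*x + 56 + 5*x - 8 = 48 - 30*x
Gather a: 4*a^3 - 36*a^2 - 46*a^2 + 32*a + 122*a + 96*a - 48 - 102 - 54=4*a^3 - 82*a^2 + 250*a - 204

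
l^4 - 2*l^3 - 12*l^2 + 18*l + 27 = (l - 3)^2*(l + 1)*(l + 3)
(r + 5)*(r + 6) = r^2 + 11*r + 30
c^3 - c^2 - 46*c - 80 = (c - 8)*(c + 2)*(c + 5)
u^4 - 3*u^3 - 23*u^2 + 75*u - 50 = (u - 5)*(u - 2)*(u - 1)*(u + 5)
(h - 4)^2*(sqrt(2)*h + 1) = sqrt(2)*h^3 - 8*sqrt(2)*h^2 + h^2 - 8*h + 16*sqrt(2)*h + 16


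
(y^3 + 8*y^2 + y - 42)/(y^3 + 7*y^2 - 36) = (y + 7)/(y + 6)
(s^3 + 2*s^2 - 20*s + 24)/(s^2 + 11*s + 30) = (s^2 - 4*s + 4)/(s + 5)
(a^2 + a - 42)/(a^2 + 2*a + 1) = (a^2 + a - 42)/(a^2 + 2*a + 1)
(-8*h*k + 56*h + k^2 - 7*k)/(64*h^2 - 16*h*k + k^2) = (7 - k)/(8*h - k)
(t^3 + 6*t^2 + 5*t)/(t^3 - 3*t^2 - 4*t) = (t + 5)/(t - 4)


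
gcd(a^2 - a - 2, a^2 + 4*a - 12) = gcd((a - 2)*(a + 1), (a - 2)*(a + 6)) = a - 2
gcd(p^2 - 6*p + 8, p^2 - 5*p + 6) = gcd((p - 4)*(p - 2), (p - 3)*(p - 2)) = p - 2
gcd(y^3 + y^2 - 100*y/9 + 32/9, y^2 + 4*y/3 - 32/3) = y^2 + 4*y/3 - 32/3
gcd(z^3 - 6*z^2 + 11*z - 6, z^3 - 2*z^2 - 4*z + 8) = z - 2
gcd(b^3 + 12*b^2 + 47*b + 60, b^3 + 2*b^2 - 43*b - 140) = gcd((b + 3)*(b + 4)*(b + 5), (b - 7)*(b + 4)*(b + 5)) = b^2 + 9*b + 20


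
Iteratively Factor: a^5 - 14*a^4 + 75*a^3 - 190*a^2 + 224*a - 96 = (a - 1)*(a^4 - 13*a^3 + 62*a^2 - 128*a + 96) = (a - 3)*(a - 1)*(a^3 - 10*a^2 + 32*a - 32) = (a - 4)*(a - 3)*(a - 1)*(a^2 - 6*a + 8) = (a - 4)*(a - 3)*(a - 2)*(a - 1)*(a - 4)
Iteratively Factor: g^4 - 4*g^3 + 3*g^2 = (g - 1)*(g^3 - 3*g^2) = (g - 3)*(g - 1)*(g^2) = g*(g - 3)*(g - 1)*(g)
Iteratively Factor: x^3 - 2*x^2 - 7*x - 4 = (x + 1)*(x^2 - 3*x - 4) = (x - 4)*(x + 1)*(x + 1)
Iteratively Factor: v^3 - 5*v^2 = (v - 5)*(v^2) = v*(v - 5)*(v)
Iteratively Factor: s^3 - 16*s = (s - 4)*(s^2 + 4*s) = (s - 4)*(s + 4)*(s)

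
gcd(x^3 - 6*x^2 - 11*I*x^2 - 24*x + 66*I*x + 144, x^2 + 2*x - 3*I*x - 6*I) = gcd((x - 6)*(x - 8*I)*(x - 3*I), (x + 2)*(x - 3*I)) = x - 3*I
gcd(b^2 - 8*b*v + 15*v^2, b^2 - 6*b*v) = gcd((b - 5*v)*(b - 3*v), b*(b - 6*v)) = 1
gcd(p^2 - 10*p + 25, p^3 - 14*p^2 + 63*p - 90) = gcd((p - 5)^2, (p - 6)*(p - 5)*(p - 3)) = p - 5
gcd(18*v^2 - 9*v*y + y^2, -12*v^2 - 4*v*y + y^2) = -6*v + y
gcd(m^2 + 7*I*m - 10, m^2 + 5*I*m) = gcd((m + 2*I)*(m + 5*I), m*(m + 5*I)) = m + 5*I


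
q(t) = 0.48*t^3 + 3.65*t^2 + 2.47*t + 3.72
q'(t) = 1.44*t^2 + 7.3*t + 2.47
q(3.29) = 68.45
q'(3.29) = 42.07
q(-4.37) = 22.57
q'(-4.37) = -1.93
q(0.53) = 6.13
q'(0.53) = 6.74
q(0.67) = 7.16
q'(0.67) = 8.01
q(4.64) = 141.71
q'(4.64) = 67.34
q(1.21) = 12.90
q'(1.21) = 13.41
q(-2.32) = 11.64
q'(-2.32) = -6.72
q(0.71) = 7.49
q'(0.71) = 8.38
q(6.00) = 253.62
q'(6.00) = 98.11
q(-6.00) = 16.62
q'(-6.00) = 10.51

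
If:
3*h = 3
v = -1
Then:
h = 1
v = -1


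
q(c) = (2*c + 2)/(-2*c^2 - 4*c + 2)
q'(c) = (2*c + 2)*(4*c + 4)/(-2*c^2 - 4*c + 2)^2 + 2/(-2*c^2 - 4*c + 2)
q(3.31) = -0.26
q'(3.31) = 0.07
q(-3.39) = 0.64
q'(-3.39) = 0.56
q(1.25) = -0.73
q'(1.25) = 0.75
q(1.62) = -0.54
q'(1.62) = 0.37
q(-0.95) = 0.03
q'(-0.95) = 0.50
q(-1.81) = -0.60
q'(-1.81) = 1.47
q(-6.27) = 0.20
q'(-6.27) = 0.04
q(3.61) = -0.24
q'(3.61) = 0.06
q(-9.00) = 0.13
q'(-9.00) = 0.02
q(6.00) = -0.15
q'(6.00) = 0.02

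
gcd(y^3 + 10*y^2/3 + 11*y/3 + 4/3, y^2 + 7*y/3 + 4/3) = y^2 + 7*y/3 + 4/3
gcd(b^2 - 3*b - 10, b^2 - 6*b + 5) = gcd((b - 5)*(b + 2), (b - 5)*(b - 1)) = b - 5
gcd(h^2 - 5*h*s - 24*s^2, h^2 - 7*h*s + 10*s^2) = 1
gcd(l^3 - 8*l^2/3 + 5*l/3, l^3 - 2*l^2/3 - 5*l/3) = l^2 - 5*l/3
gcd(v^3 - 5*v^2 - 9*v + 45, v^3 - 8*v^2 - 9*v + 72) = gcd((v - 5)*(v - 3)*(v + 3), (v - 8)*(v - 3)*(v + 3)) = v^2 - 9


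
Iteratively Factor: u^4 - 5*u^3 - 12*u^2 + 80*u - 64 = (u - 4)*(u^3 - u^2 - 16*u + 16) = (u - 4)*(u - 1)*(u^2 - 16) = (u - 4)^2*(u - 1)*(u + 4)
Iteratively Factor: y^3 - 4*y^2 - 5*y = (y)*(y^2 - 4*y - 5) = y*(y + 1)*(y - 5)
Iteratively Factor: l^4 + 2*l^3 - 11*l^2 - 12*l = (l + 4)*(l^3 - 2*l^2 - 3*l) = (l - 3)*(l + 4)*(l^2 + l) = l*(l - 3)*(l + 4)*(l + 1)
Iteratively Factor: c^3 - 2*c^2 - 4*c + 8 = (c + 2)*(c^2 - 4*c + 4) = (c - 2)*(c + 2)*(c - 2)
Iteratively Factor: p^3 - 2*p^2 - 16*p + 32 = (p - 4)*(p^2 + 2*p - 8) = (p - 4)*(p + 4)*(p - 2)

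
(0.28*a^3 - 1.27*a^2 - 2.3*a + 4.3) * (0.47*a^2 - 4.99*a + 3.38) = 0.1316*a^5 - 1.9941*a^4 + 6.2027*a^3 + 9.2054*a^2 - 29.231*a + 14.534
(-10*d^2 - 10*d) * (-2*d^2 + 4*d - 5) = 20*d^4 - 20*d^3 + 10*d^2 + 50*d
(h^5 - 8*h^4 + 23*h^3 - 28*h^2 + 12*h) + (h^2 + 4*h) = h^5 - 8*h^4 + 23*h^3 - 27*h^2 + 16*h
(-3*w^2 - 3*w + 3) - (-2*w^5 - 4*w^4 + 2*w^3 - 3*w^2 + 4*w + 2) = 2*w^5 + 4*w^4 - 2*w^3 - 7*w + 1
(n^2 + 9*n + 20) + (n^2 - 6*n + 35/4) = 2*n^2 + 3*n + 115/4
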